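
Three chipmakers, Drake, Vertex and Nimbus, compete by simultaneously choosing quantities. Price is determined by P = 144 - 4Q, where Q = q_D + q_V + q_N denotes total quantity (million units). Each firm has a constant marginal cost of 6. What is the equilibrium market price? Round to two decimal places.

40.50

Each firm earns π_i = (144 - 4Q)q_i - 6q_i.
First-order condition (treating rivals' output as given): 138 - 8q_i - 4·Σ_{j≠i} q_j = 0.
By symmetry each firm produces the same amount; substituting Σ_{j≠i} q_j = 2q_i yields q_i = 138/16 = 69/8.
Total output Q = 207/8, so price P = 144 - 4·(207/8) = 81/2.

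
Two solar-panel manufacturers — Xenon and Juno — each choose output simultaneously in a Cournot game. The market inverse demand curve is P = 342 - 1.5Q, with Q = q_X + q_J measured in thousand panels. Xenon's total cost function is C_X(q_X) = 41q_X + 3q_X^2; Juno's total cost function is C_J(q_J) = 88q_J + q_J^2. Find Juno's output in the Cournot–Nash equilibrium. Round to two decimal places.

Xenon's profit: π_X = (342 - 1.5Q)q_X - (41q_X + 3q_X²). Setting ∂π_X/∂q_X = 0: 301 - 9q_X - (3/2)(q_J) = 0.
Juno's first-order condition: 254 - 5q_J - (3/2)(q_X) = 0.
Best responses: q_X = (301 - (3/2)q_J)/9, q_J = (254 - (3/2)q_X)/5.
Substituting one into the other gives q_X = 26.2924 and q_J = 42.9123.

42.91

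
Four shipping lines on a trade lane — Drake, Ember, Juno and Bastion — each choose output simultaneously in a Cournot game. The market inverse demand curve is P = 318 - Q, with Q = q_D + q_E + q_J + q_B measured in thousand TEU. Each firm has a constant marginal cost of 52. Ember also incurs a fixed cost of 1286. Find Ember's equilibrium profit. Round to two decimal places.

A representative firm's profit is π_i = q_i(318 - Q) - 52q_i.
First-order condition (treating rivals' output as given): 266 - 2q_i - Σ_{j≠i} q_j = 0.
By symmetry each firm produces the same amount; substituting Σ_{j≠i} q_j = 3q_i yields q_i = 266/5.
Price P = 318 - 1064/5 = 526/5.
Ember's profit: (526/5 - 52)·(266/5) - 1286 = 1544.2400.

1544.24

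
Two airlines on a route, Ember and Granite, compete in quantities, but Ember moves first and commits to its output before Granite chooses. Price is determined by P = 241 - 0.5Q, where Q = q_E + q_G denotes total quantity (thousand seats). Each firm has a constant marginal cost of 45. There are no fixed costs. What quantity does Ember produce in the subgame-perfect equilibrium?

196

Solve by backward induction. Given q_E, the follower Granite maximises π_G = (241 - (1/2)q_E - (1/2)q_G)q_G - 45q_G.
Setting the follower's marginal profit to zero, 196 - (1/2)q_E - q_G = 0, i.e. q_G = (196 - (1/2)q_E).
Ember substitutes q_G(q_E) into its own profit: π_E = q_E(241 - (1/2)q_E - (196 - (1/2)q_E)/2) - 45q_E = (143 - (1/4)q_E)q_E - 45q_E.
Maximising: ∂π_E/∂q_E = 98 - (1/2)q_E = 0, giving q_E = 196.
Then q_G = (196 - (1/2)·196) = 98.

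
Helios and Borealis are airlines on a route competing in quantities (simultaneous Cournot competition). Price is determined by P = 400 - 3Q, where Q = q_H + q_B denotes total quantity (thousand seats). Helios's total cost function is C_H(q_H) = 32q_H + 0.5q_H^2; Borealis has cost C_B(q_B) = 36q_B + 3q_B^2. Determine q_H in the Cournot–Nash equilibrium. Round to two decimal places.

Helios's profit: π_H = (400 - 3Q)q_H - (32q_H + (1/2)q_H²). Setting ∂π_H/∂q_H = 0: 368 - 7q_H - 3(q_B) = 0.
Borealis's first-order condition: 364 - 12q_B - 3(q_H) = 0.
Rearranging gives the reaction functions q_H = (368 - 3q_B)/7 and q_B = (364 - 3q_H)/12.
Solving the pair: q_H = 1108/25, q_B = 1444/75.

44.32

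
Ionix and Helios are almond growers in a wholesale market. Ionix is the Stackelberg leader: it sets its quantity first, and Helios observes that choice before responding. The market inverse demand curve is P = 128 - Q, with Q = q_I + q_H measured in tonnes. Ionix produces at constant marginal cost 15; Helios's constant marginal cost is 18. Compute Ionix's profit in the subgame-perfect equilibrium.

1682

The follower Helios best-responds to any q_I: π_H = (128 - Q)q_H - 18q_H.
Setting the follower's marginal profit to zero, 110 - q_I - 2q_H = 0, i.e. q_H = (110 - q_I)/2.
The leader anticipates this reaction. Substituting into P = 128 - Q gives P = 73 - (1/2)q_I, so π_I = (73 - (1/2)q_I)q_I - 15q_I.
Maximising: ∂π_I/∂q_I = 58 - q_I = 0, giving q_I = 58.
Then q_H = (110 - 58)/2 = 26.
Price P = 128 - 84 = 44.
Ionix's profit: (44 - 15)·58 = 1682.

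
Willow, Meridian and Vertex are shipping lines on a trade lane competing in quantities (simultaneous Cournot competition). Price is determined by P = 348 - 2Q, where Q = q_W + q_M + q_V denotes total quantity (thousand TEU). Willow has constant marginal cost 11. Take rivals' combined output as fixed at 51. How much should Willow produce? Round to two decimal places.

58.75

With rivals' combined output fixed at 51, Willow's profit is π_W = (348 - 2·51 - 2q_W)q_W - (11q_W) = (246 - 2q_W)q_W - (11q_W).
∂π_W/∂q_W = 235 - 4q_W = 0, so q_W = 235/4.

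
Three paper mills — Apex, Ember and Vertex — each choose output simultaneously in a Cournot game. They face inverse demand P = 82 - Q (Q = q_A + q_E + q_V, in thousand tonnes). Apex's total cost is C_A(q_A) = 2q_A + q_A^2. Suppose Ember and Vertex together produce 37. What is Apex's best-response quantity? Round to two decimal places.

10.75

With rivals' combined output fixed at 37, Apex's profit is π_A = (82 - 37 - q_A)q_A - (2q_A + q_A²) = (45 - q_A)q_A - (2q_A + q_A²).
∂π_A/∂q_A = 43 - 4q_A = 0, so q_A = 43/4.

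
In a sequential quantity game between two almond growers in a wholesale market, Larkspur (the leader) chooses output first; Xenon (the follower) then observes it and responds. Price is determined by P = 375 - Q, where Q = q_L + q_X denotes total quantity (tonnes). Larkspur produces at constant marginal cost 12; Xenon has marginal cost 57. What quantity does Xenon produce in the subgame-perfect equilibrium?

Solve by backward induction. Given q_L, the follower Xenon maximises π_X = (375 - q_L - q_X)q_X - 57q_X.
Follower FOC: 318 - q_L - 2q_X = 0, so q_X(q_L) = (318 - q_L)/2.
Larkspur substitutes q_X(q_L) into its own profit: π_L = q_L(375 - q_L - (318 - q_L)/2) - 12q_L = (216 - (1/2)q_L)q_L - 12q_L.
The leader's first-order condition 204 - q_L = 0 yields q_L = 204.
Then q_X = (318 - 204)/2 = 57.

57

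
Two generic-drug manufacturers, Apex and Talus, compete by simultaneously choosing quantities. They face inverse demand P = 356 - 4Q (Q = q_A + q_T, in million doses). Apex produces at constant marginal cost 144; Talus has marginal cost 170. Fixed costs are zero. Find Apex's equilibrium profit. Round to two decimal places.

1573.44

Apex's profit: π_A = (356 - 4Q)q_A - (144q_A). Setting ∂π_A/∂q_A = 0: 212 - 8q_A - 4(q_T) = 0.
Talus's first-order condition: 186 - 8q_T - 4(q_A) = 0.
So q_A = (212 - 4q_T)/8 and q_T = (186 - 4q_A)/8.
Substituting one into the other gives q_A = 119/6 and q_T = 40/3.
Price P = 356 - 4·(199/6) = 670/3.
Apex's profit: (670/3 - 144)·(119/6) = 1573.4444.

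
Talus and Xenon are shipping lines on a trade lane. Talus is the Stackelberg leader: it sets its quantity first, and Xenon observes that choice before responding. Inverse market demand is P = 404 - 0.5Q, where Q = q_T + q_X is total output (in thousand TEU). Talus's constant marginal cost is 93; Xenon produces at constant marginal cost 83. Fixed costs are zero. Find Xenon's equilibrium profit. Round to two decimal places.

14535.13

Solve by backward induction. Given q_T, the follower Xenon maximises π_X = (404 - (1/2)q_T - (1/2)q_X)q_X - 83q_X.
Follower FOC: 321 - (1/2)q_T - q_X = 0, so q_X(q_T) = (321 - (1/2)q_T).
The leader anticipates this reaction. Substituting into P = 404 - 0.5Q gives P = 487/2 - (1/4)q_T, so π_T = (487/2 - (1/4)q_T)q_T - 93q_T.
Leader FOC: 301/2 - (1/2)q_T = 0, so q_T = 301.
Then q_X = (321 - (1/2)·301) = 341/2.
Price P = 404 - (1/2)·(943/2) = 673/4.
Xenon's profit: (673/4 - 83)·(341/2) = 14535.1250.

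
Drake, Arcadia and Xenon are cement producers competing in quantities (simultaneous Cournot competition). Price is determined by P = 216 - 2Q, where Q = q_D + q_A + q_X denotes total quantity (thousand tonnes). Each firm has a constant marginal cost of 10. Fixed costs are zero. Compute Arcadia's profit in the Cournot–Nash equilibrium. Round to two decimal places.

1326.13

Each firm earns π_i = (216 - 2Q)q_i - 10q_i.
First-order condition (treating rivals' output as given): 206 - 4q_i - 2·Σ_{j≠i} q_j = 0.
By symmetry each firm produces the same amount; substituting Σ_{j≠i} q_j = 2q_i yields q_i = 206/8 = 103/4.
Price P = 216 - 2·(309/4) = 123/2.
Arcadia's profit: (123/2 - 10)·(103/4) = 1326.1250.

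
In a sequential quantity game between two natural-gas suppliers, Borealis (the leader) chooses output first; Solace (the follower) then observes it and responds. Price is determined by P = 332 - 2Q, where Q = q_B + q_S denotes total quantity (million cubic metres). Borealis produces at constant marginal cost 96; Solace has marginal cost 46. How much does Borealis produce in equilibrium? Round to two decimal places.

46.50

The follower Solace best-responds to any q_B: π_S = (332 - 2Q)q_S - 46q_S.
Setting the follower's marginal profit to zero, 286 - 2q_B - 4q_S = 0, i.e. q_S = (286 - 2q_B)/4.
The leader anticipates this reaction. Substituting into P = 332 - 2Q gives P = 189 - q_B, so π_B = (189 - q_B)q_B - 96q_B.
The leader's first-order condition 93 - 2q_B = 0 yields q_B = 93/2.
Then q_S = (286 - 2·(93/2))/4 = 193/4.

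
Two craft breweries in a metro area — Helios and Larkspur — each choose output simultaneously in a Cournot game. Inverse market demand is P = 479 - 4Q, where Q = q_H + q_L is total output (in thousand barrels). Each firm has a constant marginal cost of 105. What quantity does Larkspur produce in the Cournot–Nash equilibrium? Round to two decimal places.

31.17

A representative firm's profit is π_i = q_i(479 - 4Q) - 105q_i.
First-order condition (treating rivals' output as given): 374 - 8q_i - 4q_j = 0.
With identical firms every q_j equals q_i, so q_j = q_i and 374 = 12q_i, giving q_i = 187/6.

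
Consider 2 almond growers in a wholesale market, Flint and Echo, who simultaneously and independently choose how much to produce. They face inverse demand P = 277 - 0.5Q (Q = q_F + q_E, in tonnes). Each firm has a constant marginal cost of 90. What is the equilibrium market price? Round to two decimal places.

Each firm earns π_i = (277 - 0.5Q)q_i - 90q_i.
Setting ∂π_i/∂q_i = 0 with rivals' quantities fixed: 187 - q_i - (1/2)q_j = 0.
By symmetry each firm produces the same amount; substituting q_j = q_i yields q_i = 187/(3/2) = 374/3.
Total output Q = 748/3, so price P = 277 - (1/2)·(748/3) = 457/3.

152.33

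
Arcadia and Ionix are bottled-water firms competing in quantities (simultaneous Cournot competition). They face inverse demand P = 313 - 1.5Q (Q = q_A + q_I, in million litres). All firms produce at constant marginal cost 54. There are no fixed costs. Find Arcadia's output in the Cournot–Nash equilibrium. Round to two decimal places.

A representative firm's profit is π_i = q_i(313 - 1.5Q) - 54q_i.
Setting ∂π_i/∂q_i = 0 with rivals' quantities fixed: 259 - 3q_i - (3/2)q_j = 0.
By symmetry each firm produces the same amount; substituting q_j = q_i yields q_i = 259/(9/2) = 518/9.

57.56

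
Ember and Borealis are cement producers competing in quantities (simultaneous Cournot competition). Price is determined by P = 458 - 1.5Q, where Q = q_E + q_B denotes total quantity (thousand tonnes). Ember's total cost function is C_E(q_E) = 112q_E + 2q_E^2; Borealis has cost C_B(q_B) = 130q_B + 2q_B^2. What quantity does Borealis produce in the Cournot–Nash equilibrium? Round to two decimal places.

38.01

Ember's profit: π_E = (458 - 1.5Q)q_E - (112q_E + 2q_E²). Setting ∂π_E/∂q_E = 0: 346 - 7q_E - (3/2)(q_B) = 0.
Borealis's first-order condition: 328 - 7q_B - (3/2)(q_E) = 0.
Best responses: q_E = (346 - (3/2)q_B)/7, q_B = (328 - (3/2)q_E)/7.
Substituting one into the other gives q_E = 41.2834 and q_B = 38.0107.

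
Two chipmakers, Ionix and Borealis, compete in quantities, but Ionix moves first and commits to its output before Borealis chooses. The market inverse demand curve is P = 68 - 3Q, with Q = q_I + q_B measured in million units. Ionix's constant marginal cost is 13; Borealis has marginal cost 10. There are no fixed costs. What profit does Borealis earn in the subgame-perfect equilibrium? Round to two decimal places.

85.33

Solve by backward induction. Given q_I, the follower Borealis maximises π_B = (68 - 3q_I - 3q_B)q_B - 10q_B.
Follower FOC: 58 - 3q_I - 6q_B = 0, so q_B(q_I) = (58 - 3q_I)/6.
The leader anticipates this reaction. Substituting into P = 68 - 3Q gives P = 39 - (3/2)q_I, so π_I = (39 - (3/2)q_I)q_I - 13q_I.
The leader's first-order condition 26 - 3q_I = 0 yields q_I = 26/3.
Then q_B = (58 - 3·(26/3))/6 = 16/3.
Price P = 68 - 3·14 = 26.
Borealis's profit: (26 - 10)·(16/3) = 256/3.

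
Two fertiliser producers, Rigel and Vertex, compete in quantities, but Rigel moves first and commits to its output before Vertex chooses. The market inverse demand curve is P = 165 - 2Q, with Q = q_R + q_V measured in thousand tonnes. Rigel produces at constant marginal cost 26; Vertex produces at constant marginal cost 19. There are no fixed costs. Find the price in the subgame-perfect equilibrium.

The follower Vertex best-responds to any q_R: π_V = (165 - 2Q)q_V - 19q_V.
Follower FOC: 146 - 2q_R - 4q_V = 0, so q_V(q_R) = (146 - 2q_R)/4.
The leader anticipates this reaction. Substituting into P = 165 - 2Q gives P = 92 - q_R, so π_R = (92 - q_R)q_R - 26q_R.
Maximising: ∂π_R/∂q_R = 66 - 2q_R = 0, giving q_R = 33.
Then q_V = (146 - 2·33)/4 = 20.
Total output Q = 53, so price P = 165 - 2·53 = 59.

59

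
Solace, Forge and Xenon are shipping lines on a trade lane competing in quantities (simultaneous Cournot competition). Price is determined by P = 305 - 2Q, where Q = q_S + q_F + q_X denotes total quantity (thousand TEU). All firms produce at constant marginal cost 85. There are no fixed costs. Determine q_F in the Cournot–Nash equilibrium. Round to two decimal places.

A representative firm's profit is π_i = q_i(305 - 2Q) - 85q_i.
Setting ∂π_i/∂q_i = 0 with rivals' quantities fixed: 220 - 4q_i - 2·Σ_{j≠i} q_j = 0.
With identical firms every q_j equals q_i, so Σ_{j≠i} q_j = 2q_i and 220 = 8q_i, giving q_i = 55/2.

27.50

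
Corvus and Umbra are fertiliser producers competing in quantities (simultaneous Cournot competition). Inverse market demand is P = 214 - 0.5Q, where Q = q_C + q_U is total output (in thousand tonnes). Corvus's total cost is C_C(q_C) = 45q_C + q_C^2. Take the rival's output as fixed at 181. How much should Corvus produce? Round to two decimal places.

With the rival's output fixed at 181, Corvus's profit is π_C = (214 - (1/2)·181 - (1/2)q_C)q_C - (45q_C + q_C²) = (247/2 - (1/2)q_C)q_C - (45q_C + q_C²).
∂π_C/∂q_C = 157/2 - 3q_C = 0, so q_C = 157/6.

26.17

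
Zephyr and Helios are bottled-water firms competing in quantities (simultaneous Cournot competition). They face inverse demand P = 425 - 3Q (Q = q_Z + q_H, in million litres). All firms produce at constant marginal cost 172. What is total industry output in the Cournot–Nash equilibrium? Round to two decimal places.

56.22

Each firm earns π_i = (425 - 3Q)q_i - 172q_i.
Setting ∂π_i/∂q_i = 0 with rivals' quantities fixed: 253 - 6q_i - 3q_j = 0.
By symmetry each firm produces the same amount; substituting q_j = q_i yields q_i = 253/9.
Total output Q = 253/9 + 253/9 = 506/9.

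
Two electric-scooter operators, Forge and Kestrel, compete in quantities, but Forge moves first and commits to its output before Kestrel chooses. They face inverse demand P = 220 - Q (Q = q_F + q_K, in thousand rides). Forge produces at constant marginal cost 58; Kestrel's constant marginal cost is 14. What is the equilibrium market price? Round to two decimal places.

87.50

Solve by backward induction. Given q_F, the follower Kestrel maximises π_K = (220 - q_F - q_K)q_K - 14q_K.
∂π_K/∂q_K = 206 - q_F - 2q_K = 0 gives the reaction function q_K = (206 - q_F)/2.
Forge substitutes q_K(q_F) into its own profit: π_F = q_F(220 - q_F - (206 - q_F)/2) - 58q_F = (117 - (1/2)q_F)q_F - 58q_F.
Maximising: ∂π_F/∂q_F = 59 - q_F = 0, giving q_F = 59.
Then q_K = (206 - 59)/2 = 147/2.
Total output Q = 265/2, so price P = 220 - 265/2 = 175/2.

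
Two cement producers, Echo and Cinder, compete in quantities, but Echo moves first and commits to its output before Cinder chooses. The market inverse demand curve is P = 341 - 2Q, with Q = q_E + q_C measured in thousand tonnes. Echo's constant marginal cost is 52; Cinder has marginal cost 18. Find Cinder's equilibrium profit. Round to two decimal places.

4777.53

Solve by backward induction. Given q_E, the follower Cinder maximises π_C = (341 - 2q_E - 2q_C)q_C - 18q_C.
Follower FOC: 323 - 2q_E - 4q_C = 0, so q_C(q_E) = (323 - 2q_E)/4.
The leader anticipates this reaction. Substituting into P = 341 - 2Q gives P = 359/2 - q_E, so π_E = (359/2 - q_E)q_E - 52q_E.
The leader's first-order condition 255/2 - 2q_E = 0 yields q_E = 255/4.
Then q_C = (323 - 2·(255/4))/4 = 391/8.
Price P = 341 - 2·(901/8) = 463/4.
Cinder's profit: (463/4 - 18)·(391/8) = 4777.5313.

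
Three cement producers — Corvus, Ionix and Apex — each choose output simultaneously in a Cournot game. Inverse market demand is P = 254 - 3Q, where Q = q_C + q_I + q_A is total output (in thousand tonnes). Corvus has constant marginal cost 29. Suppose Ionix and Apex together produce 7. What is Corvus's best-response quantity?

34

With rivals' combined output fixed at 7, Corvus's profit is π_C = (254 - 3·7 - 3q_C)q_C - (29q_C) = (233 - 3q_C)q_C - (29q_C).
∂π_C/∂q_C = 204 - 6q_C = 0, so q_C = 34.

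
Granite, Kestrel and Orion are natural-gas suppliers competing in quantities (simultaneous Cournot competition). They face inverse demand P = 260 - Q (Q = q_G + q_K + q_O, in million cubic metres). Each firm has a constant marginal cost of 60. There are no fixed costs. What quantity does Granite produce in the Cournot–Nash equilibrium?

Each firm earns π_i = (260 - Q)q_i - 60q_i.
First-order condition (treating rivals' output as given): 200 - 2q_i - Σ_{j≠i} q_j = 0.
By symmetry each firm produces the same amount; substituting Σ_{j≠i} q_j = 2q_i yields q_i = 200/4 = 50.

50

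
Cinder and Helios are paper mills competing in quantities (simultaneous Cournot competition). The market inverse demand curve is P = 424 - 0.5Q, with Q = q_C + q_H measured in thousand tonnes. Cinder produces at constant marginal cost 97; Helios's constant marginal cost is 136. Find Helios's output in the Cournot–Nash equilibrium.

Cinder's profit: π_C = (424 - 0.5Q)q_C - (97q_C). Setting ∂π_C/∂q_C = 0: 327 - q_C - (1/2)(q_H) = 0.
Helios's profit: π_H = (424 - 0.5Q)q_H - (136q_H). Setting ∂π_H/∂q_H = 0: 288 - q_H - (1/2)(q_C) = 0.
So q_C = (327 - (1/2)q_H) and q_H = (288 - (1/2)q_C).
Substituting one into the other gives q_C = 244 and q_H = 166.

166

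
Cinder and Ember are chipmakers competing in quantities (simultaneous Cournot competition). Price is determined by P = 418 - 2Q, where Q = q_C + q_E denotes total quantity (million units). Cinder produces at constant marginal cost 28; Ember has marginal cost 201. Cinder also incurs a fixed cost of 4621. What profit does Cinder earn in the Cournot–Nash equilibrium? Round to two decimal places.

Cinder's profit: π_C = (418 - 2Q)q_C - (28q_C). Setting ∂π_C/∂q_C = 0: 390 - 4q_C - 2(q_E) = 0.
Ember's profit: π_E = (418 - 2Q)q_E - (201q_E). Setting ∂π_E/∂q_E = 0: 217 - 4q_E - 2(q_C) = 0.
Rearranging gives the reaction functions q_C = (390 - 2q_E)/4 and q_E = (217 - 2q_C)/4.
Substituting one into the other gives q_C = 563/6 and q_E = 22/3.
Price P = 418 - 2·(607/6) = 647/3.
Cinder's profit: (647/3 - 28)·(563/6) - 4621 = 12988.3889.

12988.39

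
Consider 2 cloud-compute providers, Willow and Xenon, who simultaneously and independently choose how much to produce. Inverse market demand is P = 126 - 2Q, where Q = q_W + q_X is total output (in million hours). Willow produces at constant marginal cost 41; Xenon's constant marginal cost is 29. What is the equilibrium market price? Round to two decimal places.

65.33

Willow's profit: π_W = (126 - 2Q)q_W - (41q_W). Setting ∂π_W/∂q_W = 0: 85 - 4q_W - 2(q_X) = 0.
Xenon's first-order condition: 97 - 4q_X - 2(q_W) = 0.
So q_W = (85 - 2q_X)/4 and q_X = (97 - 2q_W)/4.
Solving the pair: q_W = 73/6, q_X = 109/6.
Total output Q = 91/3, so price P = 126 - 2·(91/3) = 196/3.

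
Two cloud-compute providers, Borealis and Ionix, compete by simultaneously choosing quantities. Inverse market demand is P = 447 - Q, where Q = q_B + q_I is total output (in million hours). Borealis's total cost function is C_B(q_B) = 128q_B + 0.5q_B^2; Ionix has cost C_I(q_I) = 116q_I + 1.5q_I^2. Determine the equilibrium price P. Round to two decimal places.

Borealis's profit: π_B = (447 - Q)q_B - (128q_B + (1/2)q_B²). Setting ∂π_B/∂q_B = 0: 319 - 3q_B - (q_I) = 0.
Ionix's first-order condition: 331 - 5q_I - (q_B) = 0.
Best responses: q_B = (319 - q_I)/3, q_I = (331 - q_B)/5.
Substituting one into the other gives q_B = 632/7 and q_I = 337/7.
Total output Q = 969/7, so price P = 447 - 969/7 = 308.5714.

308.57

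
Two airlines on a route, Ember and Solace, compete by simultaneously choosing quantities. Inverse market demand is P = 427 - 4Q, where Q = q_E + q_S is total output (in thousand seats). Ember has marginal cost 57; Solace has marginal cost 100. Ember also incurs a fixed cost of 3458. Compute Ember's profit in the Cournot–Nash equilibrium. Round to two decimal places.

Ember's profit: π_E = (427 - 4Q)q_E - (57q_E). Setting ∂π_E/∂q_E = 0: 370 - 8q_E - 4(q_S) = 0.
Solace's first-order condition: 327 - 8q_S - 4(q_E) = 0.
So q_E = (370 - 4q_S)/8 and q_S = (327 - 4q_E)/8.
Solving the pair: q_E = 413/12, q_S = 71/3.
Price P = 427 - 4·(697/12) = 584/3.
Ember's profit: (584/3 - 57)·(413/12) - 3458 = 1280.0278.

1280.03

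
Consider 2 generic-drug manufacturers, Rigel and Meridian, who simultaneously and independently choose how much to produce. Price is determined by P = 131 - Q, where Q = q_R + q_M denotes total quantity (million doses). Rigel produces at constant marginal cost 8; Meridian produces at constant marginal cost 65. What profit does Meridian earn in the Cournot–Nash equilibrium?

9

Rigel's profit: π_R = (131 - Q)q_R - (8q_R). Setting ∂π_R/∂q_R = 0: 123 - 2q_R - (q_M) = 0.
Meridian's first-order condition: 66 - 2q_M - (q_R) = 0.
Rearranging gives the reaction functions q_R = (123 - q_M)/2 and q_M = (66 - q_R)/2.
Substituting one into the other gives q_R = 60 and q_M = 3.
Price P = 131 - 63 = 68.
Meridian's profit: (68 - 65)·3 = 9.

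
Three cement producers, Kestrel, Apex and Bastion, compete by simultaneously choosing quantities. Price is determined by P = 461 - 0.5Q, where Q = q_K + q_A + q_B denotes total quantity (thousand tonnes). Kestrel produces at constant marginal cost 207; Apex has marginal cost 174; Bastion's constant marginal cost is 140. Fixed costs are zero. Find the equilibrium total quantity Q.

431

Kestrel's profit: π_K = (461 - 0.5Q)q_K - (207q_K). Setting ∂π_K/∂q_K = 0: 254 - q_K - (1/2)(q_A + q_B) = 0.
Apex's first-order condition: 287 - q_A - (1/2)(q_K + q_B) = 0.
Bastion's first-order condition: 321 - q_B - (1/2)(q_K + q_A) = 0.
Adding the 3 first-order conditions: 862 − 2Q = 0, so Q = 431.
Back-substituting: q_K = (254 − 431/2)/(1/2) = 77, q_A = (287 − 431/2)/(1/2) = 143, q_B = (321 − 431/2)/(1/2) = 211.
Total output Q = 77 + 143 + 211 = 431.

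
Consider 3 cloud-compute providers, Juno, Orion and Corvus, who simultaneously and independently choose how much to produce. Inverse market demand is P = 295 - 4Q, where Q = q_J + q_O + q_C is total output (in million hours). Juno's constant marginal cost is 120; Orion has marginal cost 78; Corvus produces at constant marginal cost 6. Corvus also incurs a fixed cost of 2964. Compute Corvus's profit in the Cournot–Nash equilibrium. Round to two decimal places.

Juno's profit: π_J = (295 - 4Q)q_J - (120q_J). Setting ∂π_J/∂q_J = 0: 175 - 8q_J - 4(q_O + q_C) = 0.
Orion's first-order condition: 217 - 8q_O - 4(q_J + q_C) = 0.
Corvus's profit: π_C = (295 - 4Q)q_C - (6q_C). Setting ∂π_C/∂q_C = 0: 289 - 8q_C - 4(q_J + q_O) = 0.
Adding the 3 conditions: 681 − 8Q − 8Q = 0, i.e. Q = 681/16.
Back-substituting: q_J = (175 − 681/4)/4 = 19/16, q_O = (217 − 681/4)/4 = 187/16, q_C = (289 − 681/4)/4 = 475/16.
Price P = 295 - 4·(681/16) = 499/4.
Corvus's profit: (499/4 - 6)·(475/16) - 2964 = 561.3906.

561.39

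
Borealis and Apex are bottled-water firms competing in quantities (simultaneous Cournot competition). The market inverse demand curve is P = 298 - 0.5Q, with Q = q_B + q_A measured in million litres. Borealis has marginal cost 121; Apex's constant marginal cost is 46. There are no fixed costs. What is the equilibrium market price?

155

Borealis's profit: π_B = (298 - 0.5Q)q_B - (121q_B). Setting ∂π_B/∂q_B = 0: 177 - q_B - (1/2)(q_A) = 0.
Apex's profit: π_A = (298 - 0.5Q)q_A - (46q_A). Setting ∂π_A/∂q_A = 0: 252 - q_A - (1/2)(q_B) = 0.
Best responses: q_B = (177 - (1/2)q_A), q_A = (252 - (1/2)q_B).
Substituting one into the other gives q_B = 68 and q_A = 218.
Total output Q = 286, so price P = 298 - (1/2)·286 = 155.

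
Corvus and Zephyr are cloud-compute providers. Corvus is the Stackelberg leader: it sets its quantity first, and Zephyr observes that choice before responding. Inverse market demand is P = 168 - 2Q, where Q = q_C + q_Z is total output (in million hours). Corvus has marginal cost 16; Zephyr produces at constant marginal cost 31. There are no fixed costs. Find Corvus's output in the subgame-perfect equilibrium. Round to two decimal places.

The follower Zephyr best-responds to any q_C: π_Z = (168 - 2Q)q_Z - 31q_Z.
Setting the follower's marginal profit to zero, 137 - 2q_C - 4q_Z = 0, i.e. q_Z = (137 - 2q_C)/4.
The leader anticipates this reaction. Substituting into P = 168 - 2Q gives P = 199/2 - q_C, so π_C = (199/2 - q_C)q_C - 16q_C.
Leader FOC: 167/2 - 2q_C = 0, so q_C = 167/4.
Then q_Z = (137 - 2·(167/4))/4 = 107/8.

41.75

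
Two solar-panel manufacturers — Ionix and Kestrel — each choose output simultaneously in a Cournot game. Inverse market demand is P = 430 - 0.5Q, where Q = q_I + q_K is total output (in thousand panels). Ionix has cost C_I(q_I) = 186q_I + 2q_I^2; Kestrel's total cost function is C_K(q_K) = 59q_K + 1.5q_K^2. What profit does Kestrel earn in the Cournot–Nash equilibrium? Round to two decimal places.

15399.01

Ionix's profit: π_I = (430 - 0.5Q)q_I - (186q_I + 2q_I²). Setting ∂π_I/∂q_I = 0: 244 - 5q_I - (1/2)(q_K) = 0.
Kestrel's profit: π_K = (430 - 0.5Q)q_K - (59q_K + (3/2)q_K²). Setting ∂π_K/∂q_K = 0: 371 - 4q_K - (1/2)(q_I) = 0.
Best responses: q_I = (244 - (1/2)q_K)/5, q_K = (371 - (1/2)q_I)/4.
Substituting one into the other gives q_I = 40.0253 and q_K = 87.7468.
Price P = 430 - (1/2)·127.7722 = 366.1139.
Kestrel's profit: 366.1139·87.7468 - 59·87.7468 - (3/2)·87.7468² = 15399.0143.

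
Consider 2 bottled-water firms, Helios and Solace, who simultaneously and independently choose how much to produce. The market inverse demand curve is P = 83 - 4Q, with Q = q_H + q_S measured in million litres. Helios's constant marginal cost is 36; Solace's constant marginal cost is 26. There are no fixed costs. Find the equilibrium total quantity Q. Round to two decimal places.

8.67

Helios's profit: π_H = (83 - 4Q)q_H - (36q_H). Setting ∂π_H/∂q_H = 0: 47 - 8q_H - 4(q_S) = 0.
Solace's profit: π_S = (83 - 4Q)q_S - (26q_S). Setting ∂π_S/∂q_S = 0: 57 - 8q_S - 4(q_H) = 0.
Best responses: q_H = (47 - 4q_S)/8, q_S = (57 - 4q_H)/8.
Substituting one into the other gives q_H = 37/12 and q_S = 67/12.
Total output Q = 37/12 + 67/12 = 26/3.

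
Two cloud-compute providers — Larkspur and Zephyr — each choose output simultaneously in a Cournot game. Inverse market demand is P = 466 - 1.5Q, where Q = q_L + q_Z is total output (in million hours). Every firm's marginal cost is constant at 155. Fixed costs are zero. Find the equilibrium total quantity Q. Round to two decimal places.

Each firm earns π_i = (466 - 1.5Q)q_i - 155q_i.
Setting ∂π_i/∂q_i = 0 with rivals' quantities fixed: 311 - 3q_i - (3/2)q_j = 0.
With identical firms every q_j equals q_i, so q_j = q_i and 311 = (9/2)q_i, giving q_i = 622/9.
Total output Q = 622/9 + 622/9 = 1244/9.

138.22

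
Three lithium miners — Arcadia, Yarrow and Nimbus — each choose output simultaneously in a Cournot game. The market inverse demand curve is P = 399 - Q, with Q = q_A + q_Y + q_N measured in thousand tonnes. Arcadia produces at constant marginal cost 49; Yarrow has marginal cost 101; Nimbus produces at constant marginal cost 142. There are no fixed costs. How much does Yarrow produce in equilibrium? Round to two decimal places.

71.75

Arcadia's profit: π_A = (399 - Q)q_A - (49q_A). Setting ∂π_A/∂q_A = 0: 350 - 2q_A - (q_Y + q_N) = 0.
Yarrow's profit: π_Y = (399 - Q)q_Y - (101q_Y). Setting ∂π_Y/∂q_Y = 0: 298 - 2q_Y - (q_A + q_N) = 0.
Nimbus's first-order condition: 257 - 2q_N - (q_A + q_Y) = 0.
Adding the 3 conditions: 905 − 2Q − 2Q = 0, i.e. Q = 905/4.
Back-substituting: q_A = (350 − 905/4) = 495/4, q_Y = (298 − 905/4) = 287/4, q_N = (257 − 905/4) = 123/4.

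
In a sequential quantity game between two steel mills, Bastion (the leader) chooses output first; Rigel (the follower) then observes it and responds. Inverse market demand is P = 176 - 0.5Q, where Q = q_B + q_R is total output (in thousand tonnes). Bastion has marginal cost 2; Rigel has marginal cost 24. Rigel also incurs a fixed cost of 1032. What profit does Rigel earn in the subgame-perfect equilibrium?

426

Solve by backward induction. Given q_B, the follower Rigel maximises π_R = (176 - (1/2)q_B - (1/2)q_R)q_R - 24q_R.
Setting the follower's marginal profit to zero, 152 - (1/2)q_B - q_R = 0, i.e. q_R = (152 - (1/2)q_B).
Bastion substitutes q_R(q_B) into its own profit: π_B = q_B(176 - (1/2)q_B - (152 - (1/2)q_B)/2) - 2q_B = (100 - (1/4)q_B)q_B - 2q_B.
The leader's first-order condition 98 - (1/2)q_B = 0 yields q_B = 196.
Then q_R = (152 - (1/2)·196) = 54.
Price P = 176 - (1/2)·250 = 51.
Rigel's profit: (51 - 24)·54 - 1032 = 426.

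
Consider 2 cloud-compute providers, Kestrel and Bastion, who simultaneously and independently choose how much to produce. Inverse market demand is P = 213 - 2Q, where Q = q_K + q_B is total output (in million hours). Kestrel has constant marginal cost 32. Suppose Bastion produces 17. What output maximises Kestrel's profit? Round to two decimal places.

With the rival's output fixed at 17, Kestrel's profit is π_K = (213 - 2·17 - 2q_K)q_K - (32q_K) = (179 - 2q_K)q_K - (32q_K).
∂π_K/∂q_K = 147 - 4q_K = 0, so q_K = 147/4.

36.75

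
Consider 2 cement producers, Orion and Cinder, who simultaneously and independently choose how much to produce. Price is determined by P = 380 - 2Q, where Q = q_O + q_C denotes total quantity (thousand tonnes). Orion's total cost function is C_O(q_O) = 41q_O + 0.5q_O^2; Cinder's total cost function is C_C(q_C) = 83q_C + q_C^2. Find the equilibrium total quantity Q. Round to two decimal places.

86.42

Orion's profit: π_O = (380 - 2Q)q_O - (41q_O + (1/2)q_O²). Setting ∂π_O/∂q_O = 0: 339 - 5q_O - 2(q_C) = 0.
Cinder's first-order condition: 297 - 6q_C - 2(q_O) = 0.
So q_O = (339 - 2q_C)/5 and q_C = (297 - 2q_O)/6.
Solving the pair: q_O = 720/13, q_C = 807/26.
Total output Q = 720/13 + 807/26 = 86.4231.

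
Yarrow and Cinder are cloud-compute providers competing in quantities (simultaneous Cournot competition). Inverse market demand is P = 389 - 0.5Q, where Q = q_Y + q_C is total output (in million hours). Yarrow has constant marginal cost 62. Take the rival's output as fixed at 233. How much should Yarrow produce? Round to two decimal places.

210.50

With the rival's output fixed at 233, Yarrow's profit is π_Y = (389 - (1/2)·233 - (1/2)q_Y)q_Y - (62q_Y) = (545/2 - (1/2)q_Y)q_Y - (62q_Y).
∂π_Y/∂q_Y = 421/2 - q_Y = 0, so q_Y = 421/2.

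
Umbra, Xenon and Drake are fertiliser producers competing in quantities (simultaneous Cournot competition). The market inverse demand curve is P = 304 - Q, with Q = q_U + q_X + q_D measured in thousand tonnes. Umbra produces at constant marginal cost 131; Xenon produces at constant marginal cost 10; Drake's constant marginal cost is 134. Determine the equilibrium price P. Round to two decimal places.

Umbra's profit: π_U = (304 - Q)q_U - (131q_U). Setting ∂π_U/∂q_U = 0: 173 - 2q_U - (q_X + q_D) = 0.
Xenon's first-order condition: 294 - 2q_X - (q_U + q_D) = 0.
Drake's first-order condition: 170 - 2q_D - (q_U + q_X) = 0.
Summing all 3 equations gives 637 − 4Q = 0, hence Q = 637/4.
Back-substituting: q_U = (173 − 637/4) = 55/4, q_X = (294 − 637/4) = 539/4, q_D = (170 − 637/4) = 43/4.
Total output Q = 637/4, so price P = 304 - 637/4 = 579/4.

144.75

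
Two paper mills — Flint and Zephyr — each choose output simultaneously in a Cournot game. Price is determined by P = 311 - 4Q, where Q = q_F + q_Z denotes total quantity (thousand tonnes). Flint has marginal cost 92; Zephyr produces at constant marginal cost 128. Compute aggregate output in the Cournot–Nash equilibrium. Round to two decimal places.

Flint's profit: π_F = (311 - 4Q)q_F - (92q_F). Setting ∂π_F/∂q_F = 0: 219 - 8q_F - 4(q_Z) = 0.
Zephyr's first-order condition: 183 - 8q_Z - 4(q_F) = 0.
So q_F = (219 - 4q_Z)/8 and q_Z = (183 - 4q_F)/8.
Solving the pair: q_F = 85/4, q_Z = 49/4.
Total output Q = 85/4 + 49/4 = 67/2.

33.50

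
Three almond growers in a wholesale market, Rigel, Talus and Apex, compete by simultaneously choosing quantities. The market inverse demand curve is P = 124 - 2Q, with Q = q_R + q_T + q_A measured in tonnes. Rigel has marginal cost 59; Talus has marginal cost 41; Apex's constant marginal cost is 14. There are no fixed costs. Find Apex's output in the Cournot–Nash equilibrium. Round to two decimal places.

22.75

Rigel's profit: π_R = (124 - 2Q)q_R - (59q_R). Setting ∂π_R/∂q_R = 0: 65 - 4q_R - 2(q_T + q_A) = 0.
Talus's first-order condition: 83 - 4q_T - 2(q_R + q_A) = 0.
Apex's first-order condition: 110 - 4q_A - 2(q_R + q_T) = 0.
Adding the 3 conditions: 258 − 4Q − 4Q = 0, i.e. Q = 129/4.
Back-substituting: q_R = (65 − 129/2)/2 = 1/4, q_T = (83 − 129/2)/2 = 37/4, q_A = (110 − 129/2)/2 = 91/4.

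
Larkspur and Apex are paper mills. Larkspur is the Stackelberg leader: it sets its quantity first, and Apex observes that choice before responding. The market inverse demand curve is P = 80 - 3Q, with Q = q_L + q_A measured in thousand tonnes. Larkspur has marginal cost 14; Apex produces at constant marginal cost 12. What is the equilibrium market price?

30

Solve by backward induction. Given q_L, the follower Apex maximises π_A = (80 - 3q_L - 3q_A)q_A - 12q_A.
Setting the follower's marginal profit to zero, 68 - 3q_L - 6q_A = 0, i.e. q_A = (68 - 3q_L)/6.
The leader anticipates this reaction. Substituting into P = 80 - 3Q gives P = 46 - (3/2)q_L, so π_L = (46 - (3/2)q_L)q_L - 14q_L.
The leader's first-order condition 32 - 3q_L = 0 yields q_L = 32/3.
Then q_A = (68 - 3·(32/3))/6 = 6.
Total output Q = 50/3, so price P = 80 - 3·(50/3) = 30.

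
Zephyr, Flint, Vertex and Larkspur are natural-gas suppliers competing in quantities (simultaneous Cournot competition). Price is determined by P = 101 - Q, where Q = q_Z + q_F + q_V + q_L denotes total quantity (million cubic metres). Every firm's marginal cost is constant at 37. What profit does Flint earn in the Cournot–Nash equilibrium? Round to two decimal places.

Each firm earns π_i = (101 - Q)q_i - 37q_i.
Setting ∂π_i/∂q_i = 0 with rivals' quantities fixed: 64 - 2q_i - Σ_{j≠i} q_j = 0.
By symmetry each firm produces the same amount; substituting Σ_{j≠i} q_j = 3q_i yields q_i = 64/5.
Price P = 101 - 256/5 = 249/5.
Flint's profit: (249/5 - 37)·(64/5) = 163.8400.

163.84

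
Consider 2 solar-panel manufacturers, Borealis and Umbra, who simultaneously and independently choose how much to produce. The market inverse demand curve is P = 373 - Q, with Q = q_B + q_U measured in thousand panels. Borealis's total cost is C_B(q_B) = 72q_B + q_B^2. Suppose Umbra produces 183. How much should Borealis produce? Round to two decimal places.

With the rival's output fixed at 183, Borealis's profit is π_B = (373 - 183 - q_B)q_B - (72q_B + q_B²) = (190 - q_B)q_B - (72q_B + q_B²).
∂π_B/∂q_B = 118 - 4q_B = 0, so q_B = 59/2.

29.50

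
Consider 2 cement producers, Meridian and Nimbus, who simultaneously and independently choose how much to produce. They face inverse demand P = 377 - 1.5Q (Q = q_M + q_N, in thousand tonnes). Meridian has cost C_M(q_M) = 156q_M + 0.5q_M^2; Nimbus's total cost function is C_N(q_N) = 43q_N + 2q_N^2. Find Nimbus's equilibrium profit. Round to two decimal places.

Meridian's profit: π_M = (377 - 1.5Q)q_M - (156q_M + (1/2)q_M²). Setting ∂π_M/∂q_M = 0: 221 - 4q_M - (3/2)(q_N) = 0.
Nimbus's first-order condition: 334 - 7q_N - (3/2)(q_M) = 0.
Best responses: q_M = (221 - (3/2)q_N)/4, q_N = (334 - (3/2)q_M)/7.
Solving the pair: q_M = 40.6214, q_N = 39.0097.
Price P = 377 - (3/2)·79.6311 = 257.5534.
Nimbus's profit: 257.5534·39.0097 - 43·39.0097 - 2·39.0097² = 5326.1508.

5326.15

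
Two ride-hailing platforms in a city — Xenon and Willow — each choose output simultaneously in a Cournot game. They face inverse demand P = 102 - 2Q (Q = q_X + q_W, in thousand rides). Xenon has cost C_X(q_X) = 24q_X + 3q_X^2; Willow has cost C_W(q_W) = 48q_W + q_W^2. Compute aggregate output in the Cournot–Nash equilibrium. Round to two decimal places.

13.29

Xenon's profit: π_X = (102 - 2Q)q_X - (24q_X + 3q_X²). Setting ∂π_X/∂q_X = 0: 78 - 10q_X - 2(q_W) = 0.
Willow's profit: π_W = (102 - 2Q)q_W - (48q_W + q_W²). Setting ∂π_W/∂q_W = 0: 54 - 6q_W - 2(q_X) = 0.
So q_X = (78 - 2q_W)/10 and q_W = (54 - 2q_X)/6.
Substituting one into the other gives q_X = 45/7 and q_W = 48/7.
Total output Q = 45/7 + 48/7 = 93/7.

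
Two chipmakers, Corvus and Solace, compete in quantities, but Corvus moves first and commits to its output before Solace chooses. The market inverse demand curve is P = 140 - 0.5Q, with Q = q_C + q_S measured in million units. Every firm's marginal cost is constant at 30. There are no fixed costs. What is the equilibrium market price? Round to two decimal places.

Solve by backward induction. Given q_C, the follower Solace maximises π_S = (140 - (1/2)q_C - (1/2)q_S)q_S - 30q_S.
Setting the follower's marginal profit to zero, 110 - (1/2)q_C - q_S = 0, i.e. q_S = (110 - (1/2)q_C).
The leader anticipates this reaction. Substituting into P = 140 - 0.5Q gives P = 85 - (1/4)q_C, so π_C = (85 - (1/4)q_C)q_C - 30q_C.
Maximising: ∂π_C/∂q_C = 55 - (1/2)q_C = 0, giving q_C = 110.
Then q_S = (110 - (1/2)·110) = 55.
Total output Q = 165, so price P = 140 - (1/2)·165 = 115/2.

57.50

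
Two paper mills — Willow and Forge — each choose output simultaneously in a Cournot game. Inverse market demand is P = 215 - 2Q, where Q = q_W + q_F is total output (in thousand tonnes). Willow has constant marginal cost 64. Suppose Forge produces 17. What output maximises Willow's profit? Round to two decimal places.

With the rival's output fixed at 17, Willow's profit is π_W = (215 - 2·17 - 2q_W)q_W - (64q_W) = (181 - 2q_W)q_W - (64q_W).
∂π_W/∂q_W = 117 - 4q_W = 0, so q_W = 117/4.

29.25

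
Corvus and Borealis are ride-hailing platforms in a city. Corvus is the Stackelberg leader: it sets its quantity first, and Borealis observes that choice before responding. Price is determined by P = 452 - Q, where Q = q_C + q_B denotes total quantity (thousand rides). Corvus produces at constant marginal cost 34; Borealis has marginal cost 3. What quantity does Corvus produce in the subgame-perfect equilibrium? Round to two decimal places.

Solve by backward induction. Given q_C, the follower Borealis maximises π_B = (452 - q_C - q_B)q_B - 3q_B.
∂π_B/∂q_B = 449 - q_C - 2q_B = 0 gives the reaction function q_B = (449 - q_C)/2.
Corvus substitutes q_B(q_C) into its own profit: π_C = q_C(452 - q_C - (449 - q_C)/2) - 34q_C = (455/2 - (1/2)q_C)q_C - 34q_C.
Leader FOC: 387/2 - q_C = 0, so q_C = 387/2.
Then q_B = (449 - 387/2)/2 = 511/4.

193.50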